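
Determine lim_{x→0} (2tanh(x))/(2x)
Both numerator and denominator → 0 as x → 0; this is a 0/0 indeterminate form.
Expand each to leading order near x = 0: numerator ~ 2·x, denominator ~ 2·x.
The limit of the ratio is 1.

Final answer: 1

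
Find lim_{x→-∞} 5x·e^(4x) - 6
The product is a 0·∞ indeterminate form at x → -∞.
Rewrite the product as 5x / e^(-4x) (an ∞/∞ form) and apply L'Hôpital, or use the standard hierarchy e^(4|x|) ≫ |x| as x → -∞.
The indeterminate product → 0, so the limit = -6.

Final answer: -6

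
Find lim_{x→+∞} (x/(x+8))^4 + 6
As x → +∞: x/(x+8) = 1/(1 + 8/x) → 1, and the 4th power of a limit-1 base also → 1; with the additive constant, 1 + 6 = 7.
Limit = 7.

Final answer: 7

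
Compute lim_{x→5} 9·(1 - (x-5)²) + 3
Direct substitution at x = 5 gives 12.

Final answer: 12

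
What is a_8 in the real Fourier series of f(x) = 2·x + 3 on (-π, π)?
a_8 = (1/π) ∫_{-π}^{π} f(x)·cos(8x) dx.
Evaluate the integral (use parity and integration by parts as needed): a_8 = 0.

Final answer: 0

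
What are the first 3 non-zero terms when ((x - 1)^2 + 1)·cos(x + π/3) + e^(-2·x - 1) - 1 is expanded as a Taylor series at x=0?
x^2·(2·e^(-1) + √(3)) + x·(-√(3) - 1 - 2·e^(-1)) + e^(-1)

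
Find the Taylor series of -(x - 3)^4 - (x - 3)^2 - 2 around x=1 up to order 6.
-22 + 36·(x - 1) - 25·(x - 1)^2 + 8·(x - 1)^3 - (x - 1)^4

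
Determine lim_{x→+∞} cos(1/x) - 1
Evaluate the dominant behaviour as x → +∞; each term tends to a finite value or vanishes.
Limit = 0.

Final answer: 0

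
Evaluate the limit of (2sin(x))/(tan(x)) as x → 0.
Both numerator and denominator → 0 as x → 0; this is a 0/0 indeterminate form.
Expand each to leading order near x = 0: numerator ~ 2·x, denominator ~ x.
The limit of the ratio is 2.

Final answer: 2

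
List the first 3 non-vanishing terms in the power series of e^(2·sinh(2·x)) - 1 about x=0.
40·x^3/3 + 8·x^2 + 4·x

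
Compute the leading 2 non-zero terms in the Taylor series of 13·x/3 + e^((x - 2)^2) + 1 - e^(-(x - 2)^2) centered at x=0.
x·(-4·e^(4) - 4·e^(-4) + 13/3) - e^(-4) + 1 + e^(4)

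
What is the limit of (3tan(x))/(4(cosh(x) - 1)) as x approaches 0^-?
Both numerator and denominator → 0 as x → 0^-; this is a 0/0 indeterminate form.
Expand each to leading order near x = 0: numerator ~ 3·x, denominator ~ 2·x^2.
The limit of the ratio is -∞.

Final answer: -∞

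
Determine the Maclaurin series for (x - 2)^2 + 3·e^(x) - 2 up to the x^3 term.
x^3/2 + 5·x^2/2 - x + 5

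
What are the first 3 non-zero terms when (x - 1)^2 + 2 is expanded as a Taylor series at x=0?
x^2 - 2·x + 3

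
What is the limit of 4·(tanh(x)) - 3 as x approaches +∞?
Evaluate the dominant behaviour as x → +∞; each term tends to a finite value or vanishes.
Limit = 1.

Final answer: 1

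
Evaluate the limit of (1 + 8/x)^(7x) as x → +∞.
As x → +∞: write (1 + 8/x)^(7x) = ((1 + 8/x)^x)^7 → (e^8)^7 = e^56.
Limit = e^(56).

Final answer: e^(56)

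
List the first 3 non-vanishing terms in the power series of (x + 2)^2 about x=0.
x^2 + 4·x + 4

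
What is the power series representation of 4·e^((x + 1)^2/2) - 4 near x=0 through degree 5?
13·x^5·e^(1/2)/15 + 5·x^4·e^(1/2)/3 + 8·x^3·e^(1/2)/3 + 4·x^2·e^(1/2) + 4·x·e^(1/2) - 4 + 4·e^(1/2)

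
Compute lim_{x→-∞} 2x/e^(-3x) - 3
The quotient is an ∞/∞ indeterminate form as x → -∞.
Compare growth rates of the dominant terms (exponentials ≫ polynomials ≫ logarithms), or apply L'Hôpital's rule; the quotient → 0.
Adding the constant: 0 - 3 = -3. Limit = -3.

Final answer: -3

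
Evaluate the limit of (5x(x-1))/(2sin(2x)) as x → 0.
Both numerator and denominator → 0 as x → 0; this is a 0/0 indeterminate form.
Expand each to leading order near x = 0: numerator ~ -5·x, denominator ~ 4·x.
The limit of the ratio is -5/4.

Final answer: -5/4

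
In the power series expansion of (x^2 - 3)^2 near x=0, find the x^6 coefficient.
Expand to order 6: (x^2 - 3)^2 = x^4 - 6·x^2 + 9 + O(x^7).
The coefficient of x^6 is 0.

Final answer: 0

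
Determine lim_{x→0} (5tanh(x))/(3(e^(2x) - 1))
Both numerator and denominator → 0 as x → 0; this is a 0/0 indeterminate form.
Expand each to leading order near x = 0: numerator ~ 5·x, denominator ~ 6·x.
The limit of the ratio is 5/6.

Final answer: 5/6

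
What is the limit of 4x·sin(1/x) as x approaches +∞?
As x → +∞: let u = 1/x → 0⁺; then 4·x·sin(1/x) = 4·1·sin(u)/u → 4·1·1 = 4.
Limit = 4.

Final answer: 4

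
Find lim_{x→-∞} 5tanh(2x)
Evaluate the dominant behaviour as x → -∞; each term tends to a finite value or vanishes.
Limit = -5.

Final answer: -5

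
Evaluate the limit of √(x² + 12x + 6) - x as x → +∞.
As x → +∞: multiply by the conjugate to get (12x+6)/(√(x²+12x+6)+x); the denominator ~ 2x, so the limit is 12/2 = 6.
Limit = 6.

Final answer: 6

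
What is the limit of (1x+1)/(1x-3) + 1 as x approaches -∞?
Evaluate the dominant behaviour as x → -∞; each term tends to a finite value or vanishes.
Limit = 2.

Final answer: 2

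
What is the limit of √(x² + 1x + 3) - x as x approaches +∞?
As x → +∞: multiply by the conjugate to get (1x+3)/(√(x²+1x+3)+x); the denominator ~ 2x, so the limit is 1/2.
Limit = 1/2.

Final answer: 1/2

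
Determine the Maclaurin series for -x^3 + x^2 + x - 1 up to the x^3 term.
-x^3 + x^2 + x - 1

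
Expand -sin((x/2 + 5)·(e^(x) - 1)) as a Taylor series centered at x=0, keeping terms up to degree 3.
79·x^3/4 - 3·x^2 - 5·x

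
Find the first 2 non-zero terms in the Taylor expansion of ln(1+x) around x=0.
-x^2/2 + x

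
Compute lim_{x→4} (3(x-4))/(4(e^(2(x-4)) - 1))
Both numerator and denominator → 0 as x → 4; this is a 0/0 indeterminate form.
Expand each to leading order near x = 4: numerator ~ 3·(x - 4), denominator ~ 8·(x - 4).
The limit of the ratio is 3/8.

Final answer: 3/8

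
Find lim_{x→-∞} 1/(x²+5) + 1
Evaluate the dominant behaviour as x → -∞; each term tends to a finite value or vanishes.
Limit = 1.

Final answer: 1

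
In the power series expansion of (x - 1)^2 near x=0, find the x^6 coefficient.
Expand to order 6: (x - 1)^2 = x^2 - 2·x + 1 + O(x^7).
The coefficient of x^6 is 0.

Final answer: 0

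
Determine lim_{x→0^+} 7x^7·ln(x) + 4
The product is a 0·∞ indeterminate form at x → 0⁺.
Rewrite the product as 7·ln(x) / x^(-7) and apply L'Hôpital, or use the standard hierarchy x^(-7) ≫ |ln x| as x → 0⁺.
The indeterminate product → 0, so the limit = 4.

Final answer: 4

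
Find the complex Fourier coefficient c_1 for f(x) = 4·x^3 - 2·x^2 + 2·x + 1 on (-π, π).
Compute the real Fourier coefficients first: a_1 = 8, b_1 = -44 + 8·π^2.
Then c_1 = (a_1 − i·b_1)/2 = 4 - 4·i·π^2 + 22·i.

Final answer: 4 - 4·i·π^2 + 22·i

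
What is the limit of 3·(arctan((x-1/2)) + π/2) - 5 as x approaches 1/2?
Direct substitution at x = 1/2 gives -5 + 3·π/2.

Final answer: -5 + 3·π/2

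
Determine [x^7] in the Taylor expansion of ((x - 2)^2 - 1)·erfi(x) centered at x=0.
Expand to order 7: ((x - 2)^2 - 1)·erfi(x) = 12·x^7/(35·√(π)) - 4·x^6/(5·√(π)) + 19·x^5/(15·√(π)) - 8·x^4/(3·√(π)) + 4·x^3/√(π) - 8·x^2/√(π) + 6·x/√(π) + O(x^8).
The coefficient of x^7 is 12/(35·√(π)).

Final answer: 12/(35·√(π))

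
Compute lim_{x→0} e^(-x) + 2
Direct substitution at x = 0 gives 3.

Final answer: 3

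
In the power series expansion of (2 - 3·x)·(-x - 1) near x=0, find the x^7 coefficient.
Expand to order 7: (2 - 3·x)·(-x - 1) = 3·x^2 + x - 2 + O(x^8).
The coefficient of x^7 is 0.

Final answer: 0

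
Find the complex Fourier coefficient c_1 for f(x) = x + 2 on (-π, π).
Compute the real Fourier coefficients first: a_1 = 0, b_1 = 2.
Then c_1 = (a_1 − i·b_1)/2 = -i.

Final answer: -i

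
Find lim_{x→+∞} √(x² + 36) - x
This is an ∞ − ∞ indeterminate form.
Multiply and divide by the conjugate √(x²+36) + x; the x² terms cancel, leaving 36/(√(x²+36)+x) → 0.
Limit = 0.

Final answer: 0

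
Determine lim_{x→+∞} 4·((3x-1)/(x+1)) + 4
Evaluate the dominant behaviour as x → +∞; each term tends to a finite value or vanishes.
Limit = 16.

Final answer: 16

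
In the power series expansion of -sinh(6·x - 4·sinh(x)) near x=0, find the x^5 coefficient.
Expand to order 5: -sinh(6·x - 4·sinh(x)) = 11·x^5/10 - 2·x^3/3 - 2·x + O(x^6).
The coefficient of x^5 is 11/10.

Final answer: 11/10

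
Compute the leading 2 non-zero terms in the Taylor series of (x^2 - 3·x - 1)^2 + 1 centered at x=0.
6·x + 2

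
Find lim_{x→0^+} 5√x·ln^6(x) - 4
The product is a 0·∞ indeterminate form at x → 0⁺.
Rewrite the product as 5·ln^6(x) / x^(-1/2) and apply L'Hôpital, or use the standard hierarchy x^(-1/2) ≫ |ln x|^6 as x → 0⁺.
The indeterminate product → 0, so the limit = -4.

Final answer: -4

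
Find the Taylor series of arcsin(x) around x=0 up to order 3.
x^3/6 + x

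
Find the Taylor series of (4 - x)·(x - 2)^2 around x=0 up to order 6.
-x^3 + 8·x^2 - 20·x + 16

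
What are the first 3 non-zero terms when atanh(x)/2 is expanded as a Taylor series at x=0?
x^5/10 + x^3/6 + x/2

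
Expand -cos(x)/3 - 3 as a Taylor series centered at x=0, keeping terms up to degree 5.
-x^4/72 + x^2/6 - 10/3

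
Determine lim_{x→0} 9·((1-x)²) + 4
Direct substitution at x = 0 gives 13.

Final answer: 13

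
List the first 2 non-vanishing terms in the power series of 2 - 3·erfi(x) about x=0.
-6·x/√(π) + 2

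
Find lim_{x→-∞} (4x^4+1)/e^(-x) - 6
The quotient is an ∞/∞ indeterminate form as x → -∞.
Compare growth rates of the dominant terms (exponentials ≫ polynomials ≫ logarithms), or apply L'Hôpital's rule; the quotient → 0.
Adding the constant: 0 - 6 = -6. Limit = -6.

Final answer: -6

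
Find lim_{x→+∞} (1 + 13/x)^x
As x → +∞: this is the defining limit (1 + 13/x)^x → e^13.
Limit = e^(13).

Final answer: e^(13)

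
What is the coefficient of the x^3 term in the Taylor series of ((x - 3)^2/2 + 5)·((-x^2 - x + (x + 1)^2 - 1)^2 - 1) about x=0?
Expand to order 3: ((x - 3)^2/2 + 5)·((-x^2 - x + (x + 1)^2 - 1)^2 - 1) = -3·x^3 + 9·x^2 + 3·x - 19/2 + O(x^4).
The coefficient of x^3 is -3.

Final answer: -3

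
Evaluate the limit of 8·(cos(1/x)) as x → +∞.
Evaluate the dominant behaviour as x → +∞; each term tends to a finite value or vanishes.
Limit = 8.

Final answer: 8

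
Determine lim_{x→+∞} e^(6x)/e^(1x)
This is an ∞/∞ indeterminate form as x → +∞.
Rewrite e^(6x)/e^(1x) = e^((6−1)x) = e^(5x); the exponent coefficient is 5 > 0 so e^(5x) → ∞.
Limit = ∞.

Final answer: ∞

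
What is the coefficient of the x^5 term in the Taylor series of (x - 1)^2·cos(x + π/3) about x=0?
Expand to order 5: (x - 1)^2·cos(x + π/3) = x^5·(-1/24 + 19·√(3)/240) + x^4·(-√(3)/6 - 11/48) + x^3·(1/2 - 5·√(3)/12) + x^2·(1/4 + √(3)) + x·(-1 - √(3)/2) + 1/2 + O(x^6).
The coefficient of x^5 is -1/24 + 19·√(3)/240.

Final answer: -1/24 + 19·√(3)/240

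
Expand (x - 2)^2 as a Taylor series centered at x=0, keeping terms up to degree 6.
x^2 - 4·x + 4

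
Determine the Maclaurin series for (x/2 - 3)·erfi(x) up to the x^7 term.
-x^7/(7·√(π)) + x^6/(10·√(π)) - 3·x^5/(5·√(π)) + x^4/(3·√(π)) - 2·x^3/√(π) + x^2/√(π) - 6·x/√(π)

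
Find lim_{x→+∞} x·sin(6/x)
As x → +∞: let u = 6/x → 0⁺; then x·sin(6/x) = 6·sin(u)/u → 6·1 = 6.
Limit = 6.

Final answer: 6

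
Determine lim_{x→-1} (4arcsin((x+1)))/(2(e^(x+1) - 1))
Both numerator and denominator → 0 as x → -1; this is a 0/0 indeterminate form.
Expand each to leading order near x = -1: numerator ~ 4·(x + 1), denominator ~ 2·(x + 1).
The limit of the ratio is 2.

Final answer: 2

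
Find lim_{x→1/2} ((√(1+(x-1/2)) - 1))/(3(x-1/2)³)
Both numerator and denominator → 0 as x → 1/2; this is a 0/0 indeterminate form.
Expand each to leading order near x = 1/2: numerator ~ (x - 1/2)/2, denominator ~ 3·(x - 1/2)^3.
The limit of the ratio is ∞.

Final answer: ∞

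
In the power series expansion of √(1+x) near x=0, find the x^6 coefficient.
Expand to order 6: √(1+x) = -21·x^6/1024 + 7·x^5/256 - 5·x^4/128 + x^3/16 - x^2/8 + x/2 + 1 + O(x^7).
The coefficient of x^6 is -21/1024.

Final answer: -21/1024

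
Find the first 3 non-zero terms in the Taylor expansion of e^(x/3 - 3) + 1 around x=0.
x^2·e^(-3)/18 + x·e^(-3)/3 + e^(-3) + 1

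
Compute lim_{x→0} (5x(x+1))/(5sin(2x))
Both numerator and denominator → 0 as x → 0; this is a 0/0 indeterminate form.
Expand each to leading order near x = 0: numerator ~ 5·x, denominator ~ 10·x.
The limit of the ratio is 1/2.

Final answer: 1/2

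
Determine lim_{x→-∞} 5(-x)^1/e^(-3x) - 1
The quotient is an ∞/∞ indeterminate form as x → -∞.
Compare growth rates of the dominant terms (exponentials ≫ polynomials ≫ logarithms), or apply L'Hôpital's rule; the quotient → 0.
Adding the constant: 0 - 1 = -1. Limit = -1.

Final answer: -1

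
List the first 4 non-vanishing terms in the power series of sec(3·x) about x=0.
4941·x^6/80 + 135·x^4/8 + 9·x^2/2 + 1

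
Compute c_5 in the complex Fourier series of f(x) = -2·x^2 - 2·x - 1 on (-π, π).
Compute the real Fourier coefficients first: a_5 = 8/25, b_5 = -4/5.
Then c_5 = (a_5 − i·b_5)/2 = 4/25 + 2·i/5.

Final answer: 4/25 + 2·i/5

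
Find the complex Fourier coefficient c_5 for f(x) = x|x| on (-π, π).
Compute the real Fourier coefficients first: a_5 = 0, b_5 = (-8 + 50·π^2)/(125·π).
Then c_5 = (a_5 − i·b_5)/2 = -i·π/5 + 4·i/(125·π).

Final answer: -i·π/5 + 4·i/(125·π)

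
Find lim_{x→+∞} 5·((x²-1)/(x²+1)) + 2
Evaluate the dominant behaviour as x → +∞; each term tends to a finite value or vanishes.
Limit = 7.

Final answer: 7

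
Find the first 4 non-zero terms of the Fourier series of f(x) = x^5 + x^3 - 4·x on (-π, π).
(-38·π^2 + 2·π^4 + 220)·sin(x) + (-π^4 - 2 + 4·π^2)·sin(2·x) + (-22·π^2/27 - 172/81 + 2·π^4/3)·sin(3·x) + (-π^4/2 + π^2/8 + 125/64)·sin(4·x)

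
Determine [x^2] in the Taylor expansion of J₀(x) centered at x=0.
Expand to order 2: J₀(x) = 1 - x^2/4 + O(x^3).
The coefficient of x^2 is -1/4.

Final answer: -1/4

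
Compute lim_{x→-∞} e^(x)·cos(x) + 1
Evaluate the dominant behaviour as x → -∞; each term tends to a finite value or vanishes.
Limit = 1.

Final answer: 1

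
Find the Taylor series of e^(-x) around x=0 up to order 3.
-x^3/6 + x^2/2 - x + 1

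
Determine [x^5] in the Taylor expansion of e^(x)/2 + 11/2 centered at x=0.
Expand to order 5: e^(x)/2 + 11/2 = x^5/240 + x^4/48 + x^3/12 + x^2/4 + x/2 + 6 + O(x^6).
The coefficient of x^5 is 1/240.

Final answer: 1/240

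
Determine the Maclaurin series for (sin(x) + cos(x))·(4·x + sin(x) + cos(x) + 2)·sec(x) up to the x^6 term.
89·x^6/144 + 17·x^5/60 + 37·x^4/24 + x^3/3 + 9·x^2/2 + 8·x + 3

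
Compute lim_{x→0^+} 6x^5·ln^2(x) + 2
The product is a 0·∞ indeterminate form at x → 0⁺.
Rewrite the product as 6·ln^2(x) / x^(-5) and apply L'Hôpital, or use the standard hierarchy x^(-5) ≫ |ln x|^2 as x → 0⁺.
The indeterminate product → 0, so the limit = 2.

Final answer: 2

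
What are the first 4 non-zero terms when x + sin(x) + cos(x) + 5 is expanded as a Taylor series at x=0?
-x^3/6 - x^2/2 + 2·x + 6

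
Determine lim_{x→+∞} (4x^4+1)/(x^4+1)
This is an ∞/∞ indeterminate form as x → +∞.
Divide numerator and denominator by x^4 and let the lower-order terms vanish; the leading terms give 4/1 = 4.
Limit = 4.

Final answer: 4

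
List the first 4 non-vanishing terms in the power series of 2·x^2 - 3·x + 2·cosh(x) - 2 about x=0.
x^6/360 + x^4/12 + 3·x^2 - 3·x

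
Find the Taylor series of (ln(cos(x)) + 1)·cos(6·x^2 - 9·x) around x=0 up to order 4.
6613·x^4/24 + 54·x^3 - 41·x^2 + 1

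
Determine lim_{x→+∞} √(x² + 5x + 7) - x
As x → +∞: multiply by the conjugate to get (5x+7)/(√(x²+5x+7)+x); the denominator ~ 2x, so the limit is 5/2.
Limit = 5/2.

Final answer: 5/2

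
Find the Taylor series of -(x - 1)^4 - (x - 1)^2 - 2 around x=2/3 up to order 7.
-172/81 + 22·(x - 2/3)/27 - 5·(x - 2/3)^2/3 + 4·(x - 2/3)^3/3 - (x - 2/3)^4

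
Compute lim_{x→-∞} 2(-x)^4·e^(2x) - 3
The product is a 0·∞ indeterminate form at x → -∞.
Rewrite the product as 2(-x)^4 / e^(-2x) (an ∞/∞ form) and apply L'Hôpital, or use the standard hierarchy e^(2|x|) ≫ |(-x)^4| as x → -∞.
The indeterminate product → 0, so the limit = -3.

Final answer: -3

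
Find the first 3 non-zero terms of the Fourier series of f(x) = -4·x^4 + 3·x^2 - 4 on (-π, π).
(-204 + 32·π^2)·cos(x) + (15 - 8·π^2)·cos(2·x) - 4·π^4/5 - 4 + π^2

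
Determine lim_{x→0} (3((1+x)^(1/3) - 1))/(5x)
Both numerator and denominator → 0 as x → 0; this is a 0/0 indeterminate form.
Expand each to leading order near x = 0: numerator ~ x, denominator ~ 5·x.
The limit of the ratio is 1/5.

Final answer: 1/5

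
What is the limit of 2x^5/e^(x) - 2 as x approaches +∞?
The quotient is an ∞/∞ indeterminate form as x → +∞.
The exponential denominator e^(x) dominates the polynomial numerator (e^x ≫ x^5 as x → ∞), so the quotient → 0.
Adding the constant: 0 - 2 = -2. Limit = -2.

Final answer: -2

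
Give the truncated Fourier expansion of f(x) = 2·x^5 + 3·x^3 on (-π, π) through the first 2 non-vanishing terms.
(-74·π^2 + 4·π^4 + 444)·sin(x) + (-2·π^4 - 21/2 + 7·π^2)·sin(2·x)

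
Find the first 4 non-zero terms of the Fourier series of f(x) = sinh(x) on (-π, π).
sin(x)·sinh(π)/π - 4·sin(2·x)·sinh(π)/(5·π) + 3·sin(3·x)·sinh(π)/(5·π) - 8·sin(4·x)·sinh(π)/(17·π)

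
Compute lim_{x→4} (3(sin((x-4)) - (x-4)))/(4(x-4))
Both numerator and denominator → 0 as x → 4; this is a 0/0 indeterminate form.
Expand each to leading order near x = 4: numerator ~ -(x - 4)^3/2, denominator ~ 4·(x - 4).
The limit of the ratio is 0.

Final answer: 0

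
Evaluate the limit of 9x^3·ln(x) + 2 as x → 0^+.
The product is a 0·∞ indeterminate form at x → 0⁺.
Rewrite the product as 9·ln(x) / x^(-3) and apply L'Hôpital, or use the standard hierarchy x^(-3) ≫ |ln x| as x → 0⁺.
The indeterminate product → 0, so the limit = 2.

Final answer: 2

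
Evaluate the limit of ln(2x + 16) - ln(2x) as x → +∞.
This is an ∞ − ∞ indeterminate form.
Combine the logarithms: ln(2x+16) − ln(2x) = ln((2x+16)/(2x)) = ln(1 + 16/(2x)) → ln(1) = 0.
Limit = 0.

Final answer: 0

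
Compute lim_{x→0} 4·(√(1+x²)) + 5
Direct substitution at x = 0 gives 9.

Final answer: 9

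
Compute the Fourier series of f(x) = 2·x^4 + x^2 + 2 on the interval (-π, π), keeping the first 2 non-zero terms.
(92 - 16·π^2)·cos(x) + 2 + π^2/3 + 2·π^4/5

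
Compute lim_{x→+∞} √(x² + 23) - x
This is an ∞ − ∞ indeterminate form.
Multiply and divide by the conjugate √(x²+23) + x; the x² terms cancel, leaving 23/(√(x²+23)+x) → 0.
Limit = 0.

Final answer: 0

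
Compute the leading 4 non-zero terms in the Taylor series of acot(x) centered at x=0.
-x^5/5 + x^3/3 - x + π/2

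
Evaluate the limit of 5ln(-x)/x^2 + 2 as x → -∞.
The quotient is an ∞/∞ indeterminate form as x → -∞.
Compare growth rates of the dominant terms (exponentials ≫ polynomials ≫ logarithms), or apply L'Hôpital's rule; the quotient → 0.
Adding the constant: 0 + 2 = 2. Limit = 2.

Final answer: 2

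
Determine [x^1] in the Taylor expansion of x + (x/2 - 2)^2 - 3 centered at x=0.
Expand to order 1: x + (x/2 - 2)^2 - 3 = 1 - x + O(x^2).
The coefficient of x^1 is -1.

Final answer: -1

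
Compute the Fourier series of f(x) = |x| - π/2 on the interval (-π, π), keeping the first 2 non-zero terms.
-4·cos(x)/π - 4·cos(3·x)/(9·π)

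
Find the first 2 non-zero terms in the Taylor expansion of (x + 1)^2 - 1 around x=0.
x^2 + 2·x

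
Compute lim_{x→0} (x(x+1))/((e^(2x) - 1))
Both numerator and denominator → 0 as x → 0; this is a 0/0 indeterminate form.
Expand each to leading order near x = 0: numerator ~ x, denominator ~ 2·x.
The limit of the ratio is 1/2.

Final answer: 1/2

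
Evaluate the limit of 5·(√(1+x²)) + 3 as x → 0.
Direct substitution at x = 0 gives 8.

Final answer: 8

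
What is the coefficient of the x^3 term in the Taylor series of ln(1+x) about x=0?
Expand to order 3: ln(1+x) = x^3/3 - x^2/2 + x + O(x^4).
The coefficient of x^3 is 1/3.

Final answer: 1/3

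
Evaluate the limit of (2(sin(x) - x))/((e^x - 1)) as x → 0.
Both numerator and denominator → 0 as x → 0; this is a 0/0 indeterminate form.
Expand each to leading order near x = 0: numerator ~ -x^3/3, denominator ~ x.
The limit of the ratio is 0.

Final answer: 0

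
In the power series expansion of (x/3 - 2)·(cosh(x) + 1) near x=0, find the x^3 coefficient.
Expand to order 3: (x/3 - 2)·(cosh(x) + 1) = x^3/6 - x^2 + 2·x/3 - 4 + O(x^4).
The coefficient of x^3 is 1/6.

Final answer: 1/6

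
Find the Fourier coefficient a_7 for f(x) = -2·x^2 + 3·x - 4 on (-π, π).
a_7 = (1/π) ∫_{-π}^{π} f(x)·cos(7x) dx.
Evaluate the integral (use parity and integration by parts as needed): a_7 = 8/49.

Final answer: 8/49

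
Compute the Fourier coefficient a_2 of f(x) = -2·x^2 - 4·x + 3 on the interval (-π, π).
a_2 = (1/π) ∫_{-π}^{π} f(x)·cos(2x) dx.
Evaluate the integral (use parity and integration by parts as needed): a_2 = -2.

Final answer: -2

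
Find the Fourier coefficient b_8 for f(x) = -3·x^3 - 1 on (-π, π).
b_8 = (1/π) ∫_{-π}^{π} f(x)·sin(8x) dx.
Evaluate the integral (use parity and integration by parts as needed): b_8 = -9/128 + 3·π^2/4.

Final answer: -9/128 + 3·π^2/4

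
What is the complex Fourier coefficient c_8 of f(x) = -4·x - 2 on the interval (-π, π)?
Compute the real Fourier coefficients first: a_8 = 0, b_8 = 1.
Then c_8 = (a_8 − i·b_8)/2 = -i/2.

Final answer: -i/2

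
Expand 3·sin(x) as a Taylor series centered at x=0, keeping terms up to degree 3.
-x^3/2 + 3·x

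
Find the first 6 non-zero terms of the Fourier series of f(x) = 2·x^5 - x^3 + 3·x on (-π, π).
(-82·π^2 + 4·π^4 + 498)·sin(x) + (-2·π^4 - 39/2 + 11·π^2)·sin(2·x) + (-98·π^2/27 + 358/81 + 4·π^4/3)·sin(3·x) + (-π^4 - 69/32 + 7·π^2/4)·sin(4·x) + (-26·π^2/25 + 906/625 + 4·π^4/5)·sin(5·x) + (-2·π^4/3 - 181/162 + 19·π^2/27)·sin(6·x)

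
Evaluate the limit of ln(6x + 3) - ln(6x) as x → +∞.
This is an ∞ − ∞ indeterminate form.
Combine the logarithms: ln(6x+3) − ln(6x) = ln((6x+3)/(6x)) = ln(1 + 3/(6x)) → ln(1) = 0.
Limit = 0.

Final answer: 0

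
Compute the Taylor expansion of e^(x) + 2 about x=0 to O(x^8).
x^7/5040 + x^6/720 + x^5/120 + x^4/24 + x^3/6 + x^2/2 + x + 3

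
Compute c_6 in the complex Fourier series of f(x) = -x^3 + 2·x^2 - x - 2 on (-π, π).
Compute the real Fourier coefficients first: a_6 = 2/9, b_6 = 5/18 + π^2/3.
Then c_6 = (a_6 − i·b_6)/2 = 1/9 - i·π^2/6 - 5·i/36.

Final answer: 1/9 - i·π^2/6 - 5·i/36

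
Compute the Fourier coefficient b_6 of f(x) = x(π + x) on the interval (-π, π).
b_6 = (1/π) ∫_{-π}^{π} f(x)·sin(6x) dx.
Evaluate the integral (use parity and integration by parts as needed): b_6 = -π/3.

Final answer: -π/3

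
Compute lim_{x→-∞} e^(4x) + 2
Evaluate the dominant behaviour as x → -∞; each term tends to a finite value or vanishes.
Limit = 2.

Final answer: 2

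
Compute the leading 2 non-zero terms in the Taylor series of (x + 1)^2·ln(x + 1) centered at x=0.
3·x^2/2 + x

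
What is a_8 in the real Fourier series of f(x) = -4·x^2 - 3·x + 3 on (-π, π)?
a_8 = (1/π) ∫_{-π}^{π} f(x)·cos(8x) dx.
Evaluate the integral (use parity and integration by parts as needed): a_8 = -1/4.

Final answer: -1/4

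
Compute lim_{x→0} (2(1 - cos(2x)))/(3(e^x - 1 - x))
Both numerator and denominator → 0 as x → 0; this is a 0/0 indeterminate form.
Expand each to leading order near x = 0: numerator ~ 4·x^2, denominator ~ 3·x^2/2.
The limit of the ratio is 8/3.

Final answer: 8/3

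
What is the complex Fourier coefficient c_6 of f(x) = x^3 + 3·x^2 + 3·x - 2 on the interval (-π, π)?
Compute the real Fourier coefficients first: a_6 = 1/3, b_6 = -π^2/3 - 17/18.
Then c_6 = (a_6 − i·b_6)/2 = 1/6 + 17·i/36 + i·π^2/6.

Final answer: 1/6 + 17·i/36 + i·π^2/6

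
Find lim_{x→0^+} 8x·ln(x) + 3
The product is a 0·∞ indeterminate form at x → 0⁺.
Rewrite the product as 8·ln(x) / x^(-1) and apply L'Hôpital, or use the standard hierarchy x^(-1) ≫ |ln x| as x → 0⁺.
The indeterminate product → 0, so the limit = 3.

Final answer: 3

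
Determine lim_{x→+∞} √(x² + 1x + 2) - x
This is an ∞ − ∞ indeterminate form.
Multiply and divide by the conjugate √(x²+1x + 2) + x; the x² terms cancel, leaving (1x + 2)/(√(x²+1x + 2)+x) → 1/2.
Limit = 1/2.

Final answer: 1/2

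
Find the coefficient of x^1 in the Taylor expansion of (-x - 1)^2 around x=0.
Expand to order 1: (-x - 1)^2 = 2·x + 1 + O(x^2).
The coefficient of x^1 is 2.

Final answer: 2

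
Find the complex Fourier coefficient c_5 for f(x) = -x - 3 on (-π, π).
Compute the real Fourier coefficients first: a_5 = 0, b_5 = -2/5.
Then c_5 = (a_5 − i·b_5)/2 = i/5.

Final answer: i/5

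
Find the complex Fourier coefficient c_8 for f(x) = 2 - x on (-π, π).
Compute the real Fourier coefficients first: a_8 = 0, b_8 = 1/4.
Then c_8 = (a_8 − i·b_8)/2 = -i/8.

Final answer: -i/8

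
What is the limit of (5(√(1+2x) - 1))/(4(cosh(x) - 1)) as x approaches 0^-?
Both numerator and denominator → 0 as x → 0^-; this is a 0/0 indeterminate form.
Expand each to leading order near x = 0: numerator ~ 5·x, denominator ~ 2·x^2.
The limit of the ratio is -∞.

Final answer: -∞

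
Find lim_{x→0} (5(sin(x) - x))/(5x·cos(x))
Both numerator and denominator → 0 as x → 0; this is a 0/0 indeterminate form.
Expand each to leading order near x = 0: numerator ~ -5·x^3/6, denominator ~ 5·x.
The limit of the ratio is 0.

Final answer: 0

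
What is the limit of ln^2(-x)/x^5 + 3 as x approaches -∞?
The quotient is an ∞/∞ indeterminate form as x → -∞.
Compare growth rates of the dominant terms (exponentials ≫ polynomials ≫ logarithms), or apply L'Hôpital's rule; the quotient → 0.
Adding the constant: 0 + 3 = 3. Limit = 3.

Final answer: 3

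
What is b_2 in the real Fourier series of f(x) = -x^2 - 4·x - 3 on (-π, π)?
b_2 = (1/π) ∫_{-π}^{π} f(x)·sin(2x) dx.
Evaluate the integral (use parity and integration by parts as needed): b_2 = 4.

Final answer: 4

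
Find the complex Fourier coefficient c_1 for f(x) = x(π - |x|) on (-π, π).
Compute the real Fourier coefficients first: a_1 = 0, b_1 = 8/π.
Then c_1 = (a_1 − i·b_1)/2 = -4·i/π.

Final answer: -4·i/π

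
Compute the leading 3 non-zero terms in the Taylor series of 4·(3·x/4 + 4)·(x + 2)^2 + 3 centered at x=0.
28·x^2 + 76·x + 67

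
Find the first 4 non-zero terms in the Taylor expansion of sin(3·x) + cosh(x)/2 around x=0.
-9·x^3/2 + x^2/4 + 3·x + 1/2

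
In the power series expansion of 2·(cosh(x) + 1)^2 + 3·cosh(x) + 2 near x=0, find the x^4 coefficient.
Expand to order 4: 2·(cosh(x) + 1)^2 + 3·cosh(x) + 2 = 23·x^4/24 + 11·x^2/2 + 13 + O(x^5).
The coefficient of x^4 is 23/24.

Final answer: 23/24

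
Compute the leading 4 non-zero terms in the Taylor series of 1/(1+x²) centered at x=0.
-x^6 + x^4 - x^2 + 1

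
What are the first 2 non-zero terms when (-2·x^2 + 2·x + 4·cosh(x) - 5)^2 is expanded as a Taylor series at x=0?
1 - 4·x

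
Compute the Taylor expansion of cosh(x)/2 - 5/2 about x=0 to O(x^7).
x^6/1440 + x^4/48 + x^2/4 - 2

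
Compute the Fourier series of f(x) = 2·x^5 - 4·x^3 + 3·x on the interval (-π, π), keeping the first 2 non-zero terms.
(-88·π^2 + 4·π^4 + 534)·sin(x) + (-2·π^4 - 24 + 14·π^2)·sin(2·x)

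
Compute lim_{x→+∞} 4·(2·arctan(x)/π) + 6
Evaluate the dominant behaviour as x → +∞; each term tends to a finite value or vanishes.
Limit = 10.

Final answer: 10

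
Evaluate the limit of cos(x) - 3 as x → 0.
Direct substitution at x = 0 gives -2.

Final answer: -2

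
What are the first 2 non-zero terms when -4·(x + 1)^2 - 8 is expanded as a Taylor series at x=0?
-8·x - 12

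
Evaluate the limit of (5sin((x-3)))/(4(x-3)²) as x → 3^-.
Both numerator and denominator → 0 as x → 3^-; this is a 0/0 indeterminate form.
Expand each to leading order near x = 3: numerator ~ 5·(x - 3), denominator ~ 4·(x - 3)^2.
The limit of the ratio is -∞.

Final answer: -∞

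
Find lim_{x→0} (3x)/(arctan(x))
Both numerator and denominator → 0 as x → 0; this is a 0/0 indeterminate form.
Expand each to leading order near x = 0: numerator ~ 3·x, denominator ~ x.
The limit of the ratio is 3.

Final answer: 3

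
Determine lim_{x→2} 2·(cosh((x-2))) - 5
Direct substitution at x = 2 gives -3.

Final answer: -3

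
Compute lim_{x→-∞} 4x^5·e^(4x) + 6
The product is a 0·∞ indeterminate form at x → -∞.
Rewrite the product as 4x^5 / e^(-4x) (an ∞/∞ form) and apply L'Hôpital, or use the standard hierarchy e^(4|x|) ≫ |x^5| as x → -∞.
The indeterminate product → 0, so the limit = 6.

Final answer: 6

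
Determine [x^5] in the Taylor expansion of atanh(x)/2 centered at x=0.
Expand to order 5: atanh(x)/2 = x^5/10 + x^3/6 + x/2 + O(x^6).
The coefficient of x^5 is 1/10.

Final answer: 1/10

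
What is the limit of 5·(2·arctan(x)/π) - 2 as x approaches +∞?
Evaluate the dominant behaviour as x → +∞; each term tends to a finite value or vanishes.
Limit = 3.

Final answer: 3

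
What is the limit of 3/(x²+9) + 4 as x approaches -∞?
Evaluate the dominant behaviour as x → -∞; each term tends to a finite value or vanishes.
Limit = 4.

Final answer: 4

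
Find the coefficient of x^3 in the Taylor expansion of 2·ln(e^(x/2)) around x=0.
Expand to order 3: 2·ln(e^(x/2)) = x + O(x^4).
The coefficient of x^3 is 0.

Final answer: 0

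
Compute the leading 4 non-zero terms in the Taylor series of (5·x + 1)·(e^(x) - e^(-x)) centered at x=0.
5·x^4/3 + x^3/3 + 10·x^2 + 2·x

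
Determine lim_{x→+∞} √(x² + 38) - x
This is an ∞ − ∞ indeterminate form.
Multiply and divide by the conjugate √(x²+38) + x; the x² terms cancel, leaving 38/(√(x²+38)+x) → 0.
Limit = 0.

Final answer: 0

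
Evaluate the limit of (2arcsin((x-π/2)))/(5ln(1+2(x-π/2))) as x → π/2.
Both numerator and denominator → 0 as x → π/2; this is a 0/0 indeterminate form.
Expand each to leading order near x = π/2: numerator ~ 2·(x - π/2), denominator ~ 10·(x - π/2).
The limit of the ratio is 1/5.

Final answer: 1/5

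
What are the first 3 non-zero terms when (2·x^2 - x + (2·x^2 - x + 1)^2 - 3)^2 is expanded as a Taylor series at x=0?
-19·x^2 + 12·x + 4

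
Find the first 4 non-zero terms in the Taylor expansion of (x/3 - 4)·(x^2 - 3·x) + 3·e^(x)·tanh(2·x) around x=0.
-7·x^4 - 14·x^3/3 + x^2 + 18·x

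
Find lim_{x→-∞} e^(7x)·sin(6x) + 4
Evaluate the dominant behaviour as x → -∞; each term tends to a finite value or vanishes.
Limit = 4.

Final answer: 4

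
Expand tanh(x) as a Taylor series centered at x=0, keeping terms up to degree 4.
-x^3/3 + x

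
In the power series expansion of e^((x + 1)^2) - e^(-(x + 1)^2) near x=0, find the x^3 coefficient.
-2·e^(-1)/3 + 10·e/3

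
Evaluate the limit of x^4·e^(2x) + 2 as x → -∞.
The product is a 0·∞ indeterminate form at x → -∞.
Rewrite the product as x^4 / e^(-2x) (an ∞/∞ form) and apply L'Hôpital, or use the standard hierarchy e^(2|x|) ≫ |x^4| as x → -∞.
The indeterminate product → 0, so the limit = 2.

Final answer: 2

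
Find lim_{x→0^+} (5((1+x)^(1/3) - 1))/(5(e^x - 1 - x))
Both numerator and denominator → 0 as x → 0^+; this is a 0/0 indeterminate form.
Expand each to leading order near x = 0: numerator ~ 5·x/3, denominator ~ 5·x^2/2.
The limit of the ratio is ∞.

Final answer: ∞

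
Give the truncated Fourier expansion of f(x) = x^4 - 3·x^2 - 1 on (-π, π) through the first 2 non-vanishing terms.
(60 - 8·π^2)·cos(x) - π^2 - 1 + π^4/5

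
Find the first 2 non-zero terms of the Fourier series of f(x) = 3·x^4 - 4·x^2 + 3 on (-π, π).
(160 - 24·π^2)·cos(x) - 4·π^2/3 + 3 + 3·π^4/5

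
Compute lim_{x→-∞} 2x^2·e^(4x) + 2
The product is a 0·∞ indeterminate form at x → -∞.
Rewrite the product as 2x^2 / e^(-4x) (an ∞/∞ form) and apply L'Hôpital, or use the standard hierarchy e^(4|x|) ≫ |x^2| as x → -∞.
The indeterminate product → 0, so the limit = 2.

Final answer: 2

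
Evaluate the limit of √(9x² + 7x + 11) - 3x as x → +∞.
As x → +∞: multiply by the conjugate to get (7x+11)/(√(9x²+7x+11)+3x); the denominator ~ 6x, so the limit is 7/6.
Limit = 7/6.

Final answer: 7/6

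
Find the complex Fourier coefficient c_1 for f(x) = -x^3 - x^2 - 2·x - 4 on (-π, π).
Compute the real Fourier coefficients first: a_1 = 4, b_1 = 8 - 2·π^2.
Then c_1 = (a_1 − i·b_1)/2 = 2 - 4·i + i·π^2.

Final answer: 2 - 4·i + i·π^2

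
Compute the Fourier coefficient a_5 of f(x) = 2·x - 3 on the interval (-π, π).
a_5 = (1/π) ∫_{-π}^{π} f(x)·cos(5x) dx.
Evaluate the integral (use parity and integration by parts as needed): a_5 = 0.

Final answer: 0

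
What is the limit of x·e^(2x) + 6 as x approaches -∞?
The product is a 0·∞ indeterminate form at x → -∞.
Rewrite the product as x / e^(-2x) (an ∞/∞ form) and apply L'Hôpital, or use the standard hierarchy e^(2|x|) ≫ |x| as x → -∞.
The indeterminate product → 0, so the limit = 6.

Final answer: 6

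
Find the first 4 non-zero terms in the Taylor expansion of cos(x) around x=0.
-x^6/720 + x^4/24 - x^2/2 + 1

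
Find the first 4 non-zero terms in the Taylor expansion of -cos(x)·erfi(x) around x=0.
23·x^7/(840·√(π)) + x^5/(20·√(π)) + x^3/(3·√(π)) - 2·x/√(π)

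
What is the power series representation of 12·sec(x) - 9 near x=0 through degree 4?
5·x^4/2 + 6·x^2 + 3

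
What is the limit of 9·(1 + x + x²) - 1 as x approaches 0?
Direct substitution at x = 0 gives 8.

Final answer: 8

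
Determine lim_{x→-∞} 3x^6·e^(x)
This is a 0·∞ indeterminate form at x → -∞.
Rewrite the product as 3x^6 / e^(-x) (an ∞/∞ form) and apply L'Hôpital, or use the standard hierarchy e^(|x|) ≫ |x^6| as x → -∞.
The indeterminate product → 0, so the limit = 0.

Final answer: 0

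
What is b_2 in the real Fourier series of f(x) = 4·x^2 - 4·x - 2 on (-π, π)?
b_2 = (1/π) ∫_{-π}^{π} f(x)·sin(2x) dx.
Evaluate the integral (use parity and integration by parts as needed): b_2 = 4.

Final answer: 4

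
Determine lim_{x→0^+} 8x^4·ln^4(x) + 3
The product is a 0·∞ indeterminate form at x → 0⁺.
Rewrite the product as 8·ln^4(x) / x^(-4) and apply L'Hôpital, or use the standard hierarchy x^(-4) ≫ |ln x|^4 as x → 0⁺.
The indeterminate product → 0, so the limit = 3.

Final answer: 3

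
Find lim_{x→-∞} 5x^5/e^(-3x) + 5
The quotient is an ∞/∞ indeterminate form as x → -∞.
Compare growth rates of the dominant terms (exponentials ≫ polynomials ≫ logarithms), or apply L'Hôpital's rule; the quotient → 0.
Adding the constant: 0 + 5 = 5. Limit = 5.

Final answer: 5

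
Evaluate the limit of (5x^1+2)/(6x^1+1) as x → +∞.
This is an ∞/∞ indeterminate form as x → +∞.
Divide numerator and denominator by x and let the lower-order terms vanish; the leading terms give 5/6.
Limit = 5/6.

Final answer: 5/6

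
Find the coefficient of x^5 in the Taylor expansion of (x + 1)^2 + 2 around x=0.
Expand to order 5: (x + 1)^2 + 2 = x^2 + 2·x + 3 + O(x^6).
The coefficient of x^5 is 0.

Final answer: 0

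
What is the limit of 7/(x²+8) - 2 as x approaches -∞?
Evaluate the dominant behaviour as x → -∞; each term tends to a finite value or vanishes.
Limit = -2.

Final answer: -2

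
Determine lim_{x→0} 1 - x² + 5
Direct substitution at x = 0 gives 6.

Final answer: 6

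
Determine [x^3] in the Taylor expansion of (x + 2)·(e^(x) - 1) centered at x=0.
Expand to order 3: (x + 2)·(e^(x) - 1) = 5·x^3/6 + 2·x^2 + 2·x + O(x^4).
The coefficient of x^3 is 5/6.

Final answer: 5/6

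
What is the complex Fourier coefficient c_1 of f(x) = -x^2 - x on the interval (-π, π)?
Compute the real Fourier coefficients first: a_1 = 4, b_1 = -2.
Then c_1 = (a_1 − i·b_1)/2 = 2 + i.

Final answer: 2 + i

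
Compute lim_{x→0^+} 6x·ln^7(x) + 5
The product is a 0·∞ indeterminate form at x → 0⁺.
Rewrite the product as 6·ln^7(x) / x^(-1) and apply L'Hôpital, or use the standard hierarchy x^(-1) ≫ |ln x|^7 as x → 0⁺.
The indeterminate product → 0, so the limit = 5.

Final answer: 5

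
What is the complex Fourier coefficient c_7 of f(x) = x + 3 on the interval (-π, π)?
Compute the real Fourier coefficients first: a_7 = 0, b_7 = 2/7.
Then c_7 = (a_7 − i·b_7)/2 = -i/7.

Final answer: -i/7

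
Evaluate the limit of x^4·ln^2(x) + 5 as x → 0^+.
The product is a 0·∞ indeterminate form at x → 0⁺.
Rewrite the product as ln^2(x) / x^(-4) and apply L'Hôpital, or use the standard hierarchy x^(-4) ≫ |ln x|^2 as x → 0⁺.
The indeterminate product → 0, so the limit = 5.

Final answer: 5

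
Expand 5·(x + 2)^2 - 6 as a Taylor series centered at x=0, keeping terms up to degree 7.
5·x^2 + 20·x + 14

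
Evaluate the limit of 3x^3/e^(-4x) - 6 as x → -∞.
The quotient is an ∞/∞ indeterminate form as x → -∞.
Compare growth rates of the dominant terms (exponentials ≫ polynomials ≫ logarithms), or apply L'Hôpital's rule; the quotient → 0.
Adding the constant: 0 - 6 = -6. Limit = -6.

Final answer: -6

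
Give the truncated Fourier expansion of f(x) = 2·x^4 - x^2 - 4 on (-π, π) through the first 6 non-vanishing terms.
(100 - 16·π^2)·cos(x) + (-7 + 4·π^2)·cos(2·x) + (44/27 - 16·π^2/9)·cos(3·x) + (-5/8 + π^2)·cos(4·x) + (196/625 - 16·π^2/25)·cos(5·x) - 4 - π^2/3 + 2·π^4/5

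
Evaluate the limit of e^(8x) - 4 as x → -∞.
Evaluate the dominant behaviour as x → -∞; each term tends to a finite value or vanishes.
Limit = -4.

Final answer: -4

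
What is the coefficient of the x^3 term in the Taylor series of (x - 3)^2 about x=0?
Expand to order 3: (x - 3)^2 = x^2 - 6·x + 9 + O(x^4).
The coefficient of x^3 is 0.

Final answer: 0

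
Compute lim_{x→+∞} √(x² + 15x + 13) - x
This is an ∞ − ∞ indeterminate form.
Multiply and divide by the conjugate √(x²+15x + 13) + x; the x² terms cancel, leaving (15x + 13)/(√(x²+15x + 13)+x) → 15/2.
Limit = 15/2.

Final answer: 15/2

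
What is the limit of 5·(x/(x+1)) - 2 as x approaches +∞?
Evaluate the dominant behaviour as x → +∞; each term tends to a finite value or vanishes.
Limit = 3.

Final answer: 3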